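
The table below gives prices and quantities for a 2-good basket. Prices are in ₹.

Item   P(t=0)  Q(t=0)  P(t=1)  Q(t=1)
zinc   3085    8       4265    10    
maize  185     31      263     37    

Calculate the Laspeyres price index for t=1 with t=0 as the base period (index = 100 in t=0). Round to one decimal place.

Laspeyres price index uses base-period quantities as weights.
ΣP(t=1)·Q(t=0) = 4265×8 + 263×31 = 34120 + 8153 = 42273
ΣP(t=0)·Q(t=0) = 3085×8 + 185×31 = 24680 + 5735 = 30415
Index = 42273 / 30415 × 100 = 138.9873

139.0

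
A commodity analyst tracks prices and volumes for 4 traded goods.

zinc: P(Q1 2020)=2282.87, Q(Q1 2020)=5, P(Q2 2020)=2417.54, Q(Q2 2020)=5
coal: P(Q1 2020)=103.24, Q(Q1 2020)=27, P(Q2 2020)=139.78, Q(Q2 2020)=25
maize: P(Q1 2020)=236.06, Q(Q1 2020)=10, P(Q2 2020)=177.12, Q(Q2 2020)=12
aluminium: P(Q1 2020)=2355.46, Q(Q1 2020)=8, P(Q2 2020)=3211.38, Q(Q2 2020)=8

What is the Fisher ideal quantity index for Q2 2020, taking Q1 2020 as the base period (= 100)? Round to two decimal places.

Laspeyres component (base-period weights):
ΣP(Q1 2020)Q(Q2 2020) = 2282.87×5 + 103.24×25 + 236.06×12 + 2355.46×8 = 11414.35 + 2581 + 2832.72 + 18843.68 = 35671.75
ΣP(Q1 2020)Q(Q1 2020) = 2282.87×5 + 103.24×27 + 236.06×10 + 2355.46×8 = 11414.35 + 2787.48 + 2360.6 + 18843.68 = 35406.11
L = 35671.75 / 35406.11 × 100 = 100.7503
Paasche component (current-period weights):
ΣP(Q2 2020)Q(Q2 2020) = 2417.54×5 + 139.78×25 + 177.12×12 + 3211.38×8 = 12087.7 + 3494.5 + 2125.44 + 25691.04 = 43398.68
ΣP(Q2 2020)Q(Q1 2020) = 2417.54×5 + 139.78×27 + 177.12×10 + 3211.38×8 = 12087.7 + 3774.06 + 1771.2 + 25691.04 = 43324
P = 43398.68 / 43324 × 100 = 100.1724
Fisher = √(L × P) = √(100.7503 × 100.1724) = 100.4609

100.46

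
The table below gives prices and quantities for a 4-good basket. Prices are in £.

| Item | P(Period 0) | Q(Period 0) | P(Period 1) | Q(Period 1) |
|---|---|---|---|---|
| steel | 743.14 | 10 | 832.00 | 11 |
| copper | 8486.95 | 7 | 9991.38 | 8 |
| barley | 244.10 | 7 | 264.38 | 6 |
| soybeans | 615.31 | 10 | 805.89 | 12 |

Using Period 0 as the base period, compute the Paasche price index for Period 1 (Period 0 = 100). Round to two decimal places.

118.16

Paasche price index uses current-period quantities as weights.
ΣP(Period 1)·Q(Period 1) = 832.00×11 + 9991.38×8 + 264.38×6 + 805.89×12 = 9152 + 79931.04 + 1586.28 + 9670.68 = 100340
ΣP(Period 0)·Q(Period 1) = 743.14×11 + 8486.95×8 + 244.10×6 + 615.31×12 = 8174.54 + 67895.6 + 1464.6 + 7383.72 = 84918.46
Index = 100340 / 84918.46 × 100 = 118.1604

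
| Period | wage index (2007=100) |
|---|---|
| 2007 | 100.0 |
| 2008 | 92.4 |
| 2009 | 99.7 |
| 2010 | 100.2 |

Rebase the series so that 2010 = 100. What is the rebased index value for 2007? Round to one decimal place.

Rebased(2007) = 100.0 / 100.2 × 100 = 99.8004

99.8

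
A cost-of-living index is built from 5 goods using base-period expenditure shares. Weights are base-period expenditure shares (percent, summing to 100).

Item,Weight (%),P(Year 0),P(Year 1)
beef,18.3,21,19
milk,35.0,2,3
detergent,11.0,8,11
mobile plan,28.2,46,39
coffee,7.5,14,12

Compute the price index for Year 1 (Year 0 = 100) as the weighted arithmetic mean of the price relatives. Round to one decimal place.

beef: 18.3 × (19/21) = 18.3 × 0.904762 = 16.5571
milk: 35.0 × (3/2) = 35.0 × 1.500000 = 52.5000
detergent: 11.0 × (11/8) = 11.0 × 1.375000 = 15.1250
mobile plan: 28.2 × (39/46) = 28.2 × 0.847826 = 23.9087
coffee: 7.5 × (12/14) = 7.5 × 0.857143 = 6.4286
Index = Σ wᵢ·(p₁ᵢ/p₀ᵢ) = 16.5571 + 52.5000 + 15.1250 + 23.9087 + 6.4286 = 114.5194

114.5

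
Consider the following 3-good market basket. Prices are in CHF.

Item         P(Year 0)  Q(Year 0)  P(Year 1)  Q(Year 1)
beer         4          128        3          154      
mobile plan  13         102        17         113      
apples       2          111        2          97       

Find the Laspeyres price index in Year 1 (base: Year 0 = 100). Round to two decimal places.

113.59

Laspeyres price index uses base-period quantities as weights.
ΣP(Year 1)·Q(Year 0) = 3×128 + 17×102 + 2×111 = 384 + 1734 + 222 = 2340
ΣP(Year 0)·Q(Year 0) = 4×128 + 13×102 + 2×111 = 512 + 1326 + 222 = 2060
Index = 2340 / 2060 × 100 = 113.5922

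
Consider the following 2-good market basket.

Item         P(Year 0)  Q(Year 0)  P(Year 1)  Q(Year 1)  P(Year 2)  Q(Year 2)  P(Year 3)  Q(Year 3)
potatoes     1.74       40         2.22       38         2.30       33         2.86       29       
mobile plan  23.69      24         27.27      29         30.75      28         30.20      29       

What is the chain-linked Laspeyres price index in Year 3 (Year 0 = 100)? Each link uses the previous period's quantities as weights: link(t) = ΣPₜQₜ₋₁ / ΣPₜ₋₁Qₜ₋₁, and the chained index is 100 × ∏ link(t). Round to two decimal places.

Link Year 0→Year 1:
ΣP(Year 1)Q(Year 0) = 2.22×40 + 27.27×24 = 88.8 + 654.48 = 743.28
ΣP(Year 0)Q(Year 0) = 1.74×40 + 23.69×24 = 69.6 + 568.56 = 638.16
link = 743.28/638.16 = 1.164724
Link Year 1→Year 2:
ΣP(Year 2)Q(Year 1) = 2.30×38 + 30.75×29 = 87.4 + 891.75 = 979.15
ΣP(Year 1)Q(Year 1) = 2.22×38 + 27.27×29 = 84.36 + 790.83 = 875.19
link = 979.15/875.19 = 1.118786
Link Year 2→Year 3:
ΣP(Year 3)Q(Year 2) = 2.86×33 + 30.20×28 = 94.38 + 845.6 = 939.98
ΣP(Year 2)Q(Year 2) = 2.30×33 + 30.75×28 = 75.9 + 861 = 936.9
link = 939.98/936.9 = 1.003287
Chained index = 100 × 1.164724 × 1.118786 × 1.003287 = 130.7360

130.74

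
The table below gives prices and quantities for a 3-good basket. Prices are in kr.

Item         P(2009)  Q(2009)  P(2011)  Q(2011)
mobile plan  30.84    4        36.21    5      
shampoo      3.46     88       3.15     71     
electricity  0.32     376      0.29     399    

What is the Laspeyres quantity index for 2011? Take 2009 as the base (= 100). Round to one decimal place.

Laspeyres quantity index uses base-period prices as weights.
ΣP(2009)·Q(2011) = 30.84×5 + 3.46×71 + 0.32×399 = 154.2 + 245.66 + 127.68 = 527.54
ΣP(2009)·Q(2009) = 30.84×4 + 3.46×88 + 0.32×376 = 123.36 + 304.48 + 120.32 = 548.16
Index = 527.54 / 548.16 × 100 = 96.2383

96.2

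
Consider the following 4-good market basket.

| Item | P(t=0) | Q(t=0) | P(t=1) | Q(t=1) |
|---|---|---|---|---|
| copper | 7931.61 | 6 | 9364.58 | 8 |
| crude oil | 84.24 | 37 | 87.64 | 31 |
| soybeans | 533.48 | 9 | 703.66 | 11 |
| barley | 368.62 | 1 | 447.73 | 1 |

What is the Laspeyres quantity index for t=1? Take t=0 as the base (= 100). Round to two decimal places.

Laspeyres quantity index uses base-period prices as weights.
ΣP(t=0)·Q(t=1) = 7931.61×8 + 84.24×31 + 533.48×11 + 368.62×1 = 63452.88 + 2611.44 + 5868.28 + 368.62 = 72301.22
ΣP(t=0)·Q(t=0) = 7931.61×6 + 84.24×37 + 533.48×9 + 368.62×1 = 47589.66 + 3116.88 + 4801.32 + 368.62 = 55876.48
Index = 72301.22 / 55876.48 × 100 = 129.3947

129.39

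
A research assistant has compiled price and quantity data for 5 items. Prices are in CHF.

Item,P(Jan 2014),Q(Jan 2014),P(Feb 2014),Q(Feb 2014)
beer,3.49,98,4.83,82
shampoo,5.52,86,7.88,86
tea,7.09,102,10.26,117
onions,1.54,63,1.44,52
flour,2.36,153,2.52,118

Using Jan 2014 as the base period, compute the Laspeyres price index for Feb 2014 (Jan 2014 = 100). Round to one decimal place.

Laspeyres price index uses base-period quantities as weights.
ΣP(Feb 2014)·Q(Jan 2014) = 4.83×98 + 7.88×86 + 10.26×102 + 1.44×63 + 2.52×153 = 473.34 + 677.68 + 1046.52 + 90.72 + 385.56 = 2673.82
ΣP(Jan 2014)·Q(Jan 2014) = 3.49×98 + 5.52×86 + 7.09×102 + 1.54×63 + 2.36×153 = 342.02 + 474.72 + 723.18 + 97.02 + 361.08 = 1998.02
Index = 2673.82 / 1998.02 × 100 = 133.8235

133.8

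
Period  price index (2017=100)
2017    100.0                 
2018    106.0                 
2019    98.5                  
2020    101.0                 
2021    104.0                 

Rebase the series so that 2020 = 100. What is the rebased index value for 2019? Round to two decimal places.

97.52

Rebased(2019) = 98.5 / 101.0 × 100 = 97.5248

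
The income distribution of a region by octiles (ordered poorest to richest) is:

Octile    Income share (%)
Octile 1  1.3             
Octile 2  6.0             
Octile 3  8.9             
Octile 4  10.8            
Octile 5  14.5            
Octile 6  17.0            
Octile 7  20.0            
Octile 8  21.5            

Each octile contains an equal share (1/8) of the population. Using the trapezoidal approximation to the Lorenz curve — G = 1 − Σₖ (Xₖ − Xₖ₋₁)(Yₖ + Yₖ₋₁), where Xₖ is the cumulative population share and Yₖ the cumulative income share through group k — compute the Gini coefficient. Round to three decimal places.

0.299

Cumulative income shares Yₖ: 0.0130, 0.0730, 0.1620, 0.2700, 0.4150, 0.5850, 0.7850, 1.0000
Σ (Xₖ−Xₖ₋₁)(Yₖ+Yₖ₋₁) = (1/8)(0.0130+0.0000) + (1/8)(0.0730+0.0130) + (1/8)(0.1620+0.0730) + (1/8)(0.2700+0.1620) + (1/8)(0.4150+0.2700) + (1/8)(0.5850+0.4150) + (1/8)(0.7850+0.5850) + (1/8)(1.0000+0.7850)
  = 0.0016 + 0.0107 + 0.0294 + 0.0540 + 0.0856 + 0.1250 + 0.1713 + 0.2231 = 0.7008
G = 1 − 0.7008 = 0.2992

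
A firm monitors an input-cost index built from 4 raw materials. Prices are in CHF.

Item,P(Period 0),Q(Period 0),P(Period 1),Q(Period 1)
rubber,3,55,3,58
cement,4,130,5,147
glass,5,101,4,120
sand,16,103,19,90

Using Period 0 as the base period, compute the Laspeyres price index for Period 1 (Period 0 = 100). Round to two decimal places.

Laspeyres price index uses base-period quantities as weights.
ΣP(Period 1)·Q(Period 0) = 3×55 + 5×130 + 4×101 + 19×103 = 165 + 650 + 404 + 1957 = 3176
ΣP(Period 0)·Q(Period 0) = 3×55 + 4×130 + 5×101 + 16×103 = 165 + 520 + 505 + 1648 = 2838
Index = 3176 / 2838 × 100 = 111.9098

111.91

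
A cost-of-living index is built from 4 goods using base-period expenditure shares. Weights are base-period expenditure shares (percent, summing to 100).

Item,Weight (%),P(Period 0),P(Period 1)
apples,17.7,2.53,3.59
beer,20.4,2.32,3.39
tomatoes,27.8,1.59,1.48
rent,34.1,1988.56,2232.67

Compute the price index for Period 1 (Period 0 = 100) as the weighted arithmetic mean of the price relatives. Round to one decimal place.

119.1

apples: 17.7 × (3.59/2.53) = 17.7 × 1.418972 = 25.1158
beer: 20.4 × (3.39/2.32) = 20.4 × 1.461207 = 29.8086
tomatoes: 27.8 × (1.48/1.59) = 27.8 × 0.930818 = 25.8767
rent: 34.1 × (2232.67/1988.56) = 34.1 × 1.122757 = 38.2860
Index = Σ wᵢ·(p₁ᵢ/p₀ᵢ) = 25.1158 + 29.8086 + 25.8767 + 38.2860 = 119.0872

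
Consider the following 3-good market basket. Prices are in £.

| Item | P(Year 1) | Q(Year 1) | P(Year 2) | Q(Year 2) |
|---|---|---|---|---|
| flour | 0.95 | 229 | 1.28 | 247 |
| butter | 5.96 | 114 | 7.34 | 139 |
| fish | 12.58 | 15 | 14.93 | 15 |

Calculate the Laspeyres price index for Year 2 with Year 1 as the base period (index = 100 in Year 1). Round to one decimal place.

124.7

Laspeyres price index uses base-period quantities as weights.
ΣP(Year 2)·Q(Year 1) = 1.28×229 + 7.34×114 + 14.93×15 = 293.12 + 836.76 + 223.95 = 1353.83
ΣP(Year 1)·Q(Year 1) = 0.95×229 + 5.96×114 + 12.58×15 = 217.55 + 679.44 + 188.7 = 1085.69
Index = 1353.83 / 1085.69 × 100 = 124.6977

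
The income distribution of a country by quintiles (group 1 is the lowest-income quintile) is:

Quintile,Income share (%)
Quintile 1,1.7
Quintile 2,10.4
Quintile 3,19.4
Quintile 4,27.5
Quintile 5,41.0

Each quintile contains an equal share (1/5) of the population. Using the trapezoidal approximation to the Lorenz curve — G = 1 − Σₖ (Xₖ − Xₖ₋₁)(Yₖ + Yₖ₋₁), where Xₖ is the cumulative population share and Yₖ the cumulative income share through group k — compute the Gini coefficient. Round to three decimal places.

Cumulative income shares Yₖ: 0.0170, 0.1210, 0.3150, 0.5900, 1.0000
Σ (Xₖ−Xₖ₋₁)(Yₖ+Yₖ₋₁) = (1/5)(0.0170+0.0000) + (1/5)(0.1210+0.0170) + (1/5)(0.3150+0.1210) + (1/5)(0.5900+0.3150) + (1/5)(1.0000+0.5900)
  = 0.0034 + 0.0276 + 0.0872 + 0.1810 + 0.3180 = 0.6172
G = 1 − 0.6172 = 0.3828

0.383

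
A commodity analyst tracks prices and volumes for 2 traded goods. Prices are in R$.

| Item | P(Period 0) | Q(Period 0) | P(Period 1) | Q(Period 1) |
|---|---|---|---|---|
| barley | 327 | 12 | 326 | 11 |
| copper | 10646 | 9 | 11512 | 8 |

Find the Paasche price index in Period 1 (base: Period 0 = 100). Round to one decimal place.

Paasche price index uses current-period quantities as weights.
ΣP(Period 1)·Q(Period 1) = 326×11 + 11512×8 = 3586 + 92096 = 95682
ΣP(Period 0)·Q(Period 1) = 327×11 + 10646×8 = 3597 + 85168 = 88765
Index = 95682 / 88765 × 100 = 107.7925

107.8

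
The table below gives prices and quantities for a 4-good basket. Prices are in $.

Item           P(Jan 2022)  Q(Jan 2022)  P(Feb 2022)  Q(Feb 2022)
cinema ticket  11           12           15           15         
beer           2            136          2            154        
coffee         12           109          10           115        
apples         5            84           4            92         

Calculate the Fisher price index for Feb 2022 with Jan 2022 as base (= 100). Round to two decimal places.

88.38

Laspeyres component (base-period weights):
ΣP(Feb 2022)Q(Jan 2022) = 15×12 + 2×136 + 10×109 + 4×84 = 180 + 272 + 1090 + 336 = 1878
ΣP(Jan 2022)Q(Jan 2022) = 11×12 + 2×136 + 12×109 + 5×84 = 132 + 272 + 1308 + 420 = 2132
L = 1878 / 2132 × 100 = 88.0863
Paasche component (current-period weights):
ΣP(Feb 2022)Q(Feb 2022) = 15×15 + 2×154 + 10×115 + 4×92 = 225 + 308 + 1150 + 368 = 2051
ΣP(Jan 2022)Q(Feb 2022) = 11×15 + 2×154 + 12×115 + 5×92 = 165 + 308 + 1380 + 460 = 2313
P = 2051 / 2313 × 100 = 88.6727
Fisher = √(L × P) = √(88.0863 × 88.6727) = 88.3790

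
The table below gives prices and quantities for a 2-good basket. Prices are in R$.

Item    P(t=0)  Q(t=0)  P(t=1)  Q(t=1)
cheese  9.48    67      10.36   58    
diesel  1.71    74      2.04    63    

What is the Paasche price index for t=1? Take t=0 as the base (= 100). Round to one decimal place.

110.9

Paasche price index uses current-period quantities as weights.
ΣP(t=1)·Q(t=1) = 10.36×58 + 2.04×63 = 600.88 + 128.52 = 729.4
ΣP(t=0)·Q(t=1) = 9.48×58 + 1.71×63 = 549.84 + 107.73 = 657.57
Index = 729.4 / 657.57 × 100 = 110.9236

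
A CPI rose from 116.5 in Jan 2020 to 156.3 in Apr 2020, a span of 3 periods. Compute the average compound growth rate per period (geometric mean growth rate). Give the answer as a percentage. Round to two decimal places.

Growth factor = (156.3/116.5)^(1/3) = (1.341631)^(1/3) = 1.102921
Growth rate = 1.102921 − 1 = 0.102921 = 10.2921%

10.29%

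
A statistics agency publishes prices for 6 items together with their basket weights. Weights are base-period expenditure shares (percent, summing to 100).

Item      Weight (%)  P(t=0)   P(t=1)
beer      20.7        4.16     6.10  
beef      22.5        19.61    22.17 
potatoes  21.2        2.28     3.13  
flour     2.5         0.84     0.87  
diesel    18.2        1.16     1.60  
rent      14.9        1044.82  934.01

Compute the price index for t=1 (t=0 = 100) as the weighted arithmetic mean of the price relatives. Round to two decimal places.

beer: 20.7 × (6.10/4.16) = 20.7 × 1.466346 = 30.3534
beef: 22.5 × (22.17/19.61) = 22.5 × 1.130546 = 25.4373
potatoes: 21.2 × (3.13/2.28) = 21.2 × 1.372807 = 29.1035
flour: 2.5 × (0.87/0.84) = 2.5 × 1.035714 = 2.5893
diesel: 18.2 × (1.60/1.16) = 18.2 × 1.379310 = 25.1034
rent: 14.9 × (934.01/1044.82) = 14.9 × 0.893943 = 13.3198
Index = Σ wᵢ·(p₁ᵢ/p₀ᵢ) = 30.3534 + 25.4373 + 29.1035 + 2.5893 + 25.1034 + 13.3198 = 125.9066

125.91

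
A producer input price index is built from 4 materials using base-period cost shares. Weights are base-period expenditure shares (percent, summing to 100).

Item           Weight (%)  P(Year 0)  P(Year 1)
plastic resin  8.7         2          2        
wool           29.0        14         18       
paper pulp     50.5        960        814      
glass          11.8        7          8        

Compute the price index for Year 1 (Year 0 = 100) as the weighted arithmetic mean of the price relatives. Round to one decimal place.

102.3

plastic resin: 8.7 × (2/2) = 8.7 × 1.000000 = 8.7000
wool: 29.0 × (18/14) = 29.0 × 1.285714 = 37.2857
paper pulp: 50.5 × (814/960) = 50.5 × 0.847917 = 42.8198
glass: 11.8 × (8/7) = 11.8 × 1.142857 = 13.4857
Index = Σ wᵢ·(p₁ᵢ/p₀ᵢ) = 8.7000 + 37.2857 + 42.8198 + 13.4857 = 102.2912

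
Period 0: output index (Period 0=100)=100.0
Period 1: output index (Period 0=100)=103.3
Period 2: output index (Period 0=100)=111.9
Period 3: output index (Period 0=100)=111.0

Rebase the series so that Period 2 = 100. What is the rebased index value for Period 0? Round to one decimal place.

89.4

Rebased(Period 0) = 100.0 / 111.9 × 100 = 89.3655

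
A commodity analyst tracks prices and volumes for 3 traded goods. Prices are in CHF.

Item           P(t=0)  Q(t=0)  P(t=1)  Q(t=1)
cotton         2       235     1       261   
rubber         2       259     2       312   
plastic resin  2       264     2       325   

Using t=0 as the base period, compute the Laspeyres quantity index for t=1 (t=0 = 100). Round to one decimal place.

Laspeyres quantity index uses base-period prices as weights.
ΣP(t=0)·Q(t=1) = 2×261 + 2×312 + 2×325 = 522 + 624 + 650 = 1796
ΣP(t=0)·Q(t=0) = 2×235 + 2×259 + 2×264 = 470 + 518 + 528 = 1516
Index = 1796 / 1516 × 100 = 118.4697

118.5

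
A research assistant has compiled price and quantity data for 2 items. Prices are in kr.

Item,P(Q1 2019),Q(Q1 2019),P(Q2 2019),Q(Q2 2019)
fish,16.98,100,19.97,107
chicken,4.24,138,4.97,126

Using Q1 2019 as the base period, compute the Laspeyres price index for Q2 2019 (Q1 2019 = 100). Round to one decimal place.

Laspeyres price index uses base-period quantities as weights.
ΣP(Q2 2019)·Q(Q1 2019) = 19.97×100 + 4.97×138 = 1997 + 685.86 = 2682.86
ΣP(Q1 2019)·Q(Q1 2019) = 16.98×100 + 4.24×138 = 1698 + 585.12 = 2283.12
Index = 2682.86 / 2283.12 × 100 = 117.5085

117.5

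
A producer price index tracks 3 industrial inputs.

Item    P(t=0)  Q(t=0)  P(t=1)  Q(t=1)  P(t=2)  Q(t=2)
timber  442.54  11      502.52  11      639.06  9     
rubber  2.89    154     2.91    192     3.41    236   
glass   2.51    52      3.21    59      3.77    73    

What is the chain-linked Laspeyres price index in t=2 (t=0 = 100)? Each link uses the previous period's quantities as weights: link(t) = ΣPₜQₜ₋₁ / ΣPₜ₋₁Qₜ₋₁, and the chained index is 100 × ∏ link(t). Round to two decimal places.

142.17

Link t=0→t=1:
ΣP(t=1)Q(t=0) = 502.52×11 + 2.91×154 + 3.21×52 = 5527.72 + 448.14 + 166.92 = 6142.78
ΣP(t=0)Q(t=0) = 442.54×11 + 2.89×154 + 2.51×52 = 4867.94 + 445.06 + 130.52 = 5443.52
link = 6142.78/5443.52 = 1.128457
Link t=1→t=2:
ΣP(t=2)Q(t=1) = 639.06×11 + 3.41×192 + 3.77×59 = 7029.66 + 654.72 + 222.43 = 7906.81
ΣP(t=1)Q(t=1) = 502.52×11 + 2.91×192 + 3.21×59 = 5527.72 + 558.72 + 189.39 = 6275.83
link = 7906.81/6275.83 = 1.259883
Chained index = 100 × 1.128457 × 1.259883 = 142.1724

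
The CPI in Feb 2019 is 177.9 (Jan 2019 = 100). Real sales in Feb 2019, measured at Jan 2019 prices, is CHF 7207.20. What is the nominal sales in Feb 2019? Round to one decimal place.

Nominal = Real × (Index/100) = 7207.20 × (177.9/100)
        = 7207.20 × 1.779 = 12821.6088

12821.6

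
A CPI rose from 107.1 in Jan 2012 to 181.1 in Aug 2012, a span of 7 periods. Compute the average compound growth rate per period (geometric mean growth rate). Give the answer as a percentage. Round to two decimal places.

Growth factor = (181.1/107.1)^(1/7) = (1.690943)^(1/7) = 1.077928
Growth rate = 1.077928 − 1 = 0.077928 = 7.7928%

7.79%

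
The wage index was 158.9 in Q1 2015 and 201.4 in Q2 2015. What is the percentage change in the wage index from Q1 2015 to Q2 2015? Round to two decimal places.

Change = (201.4 − 158.9) / 158.9 × 100
       = 42.5 / 158.9 × 100 = 26.7464%

26.75%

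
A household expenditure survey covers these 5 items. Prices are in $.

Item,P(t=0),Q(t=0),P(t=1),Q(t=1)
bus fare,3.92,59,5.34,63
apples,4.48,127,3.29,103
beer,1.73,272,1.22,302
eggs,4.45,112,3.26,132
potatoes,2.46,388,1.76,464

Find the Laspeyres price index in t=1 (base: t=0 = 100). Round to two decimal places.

Laspeyres price index uses base-period quantities as weights.
ΣP(t=1)·Q(t=0) = 5.34×59 + 3.29×127 + 1.22×272 + 3.26×112 + 1.76×388 = 315.06 + 417.83 + 331.84 + 365.12 + 682.88 = 2112.73
ΣP(t=0)·Q(t=0) = 3.92×59 + 4.48×127 + 1.73×272 + 4.45×112 + 2.46×388 = 231.28 + 568.96 + 470.56 + 498.4 + 954.48 = 2723.68
Index = 2112.73 / 2723.68 × 100 = 77.5690

77.57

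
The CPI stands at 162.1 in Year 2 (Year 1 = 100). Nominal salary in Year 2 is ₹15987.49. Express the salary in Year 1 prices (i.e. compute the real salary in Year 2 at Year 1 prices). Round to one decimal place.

Real = Nominal ÷ (Index/100) = 15987.49 ÷ (162.1/100)
     = 15987.49 ÷ 1.621 = 9862.7329

9862.7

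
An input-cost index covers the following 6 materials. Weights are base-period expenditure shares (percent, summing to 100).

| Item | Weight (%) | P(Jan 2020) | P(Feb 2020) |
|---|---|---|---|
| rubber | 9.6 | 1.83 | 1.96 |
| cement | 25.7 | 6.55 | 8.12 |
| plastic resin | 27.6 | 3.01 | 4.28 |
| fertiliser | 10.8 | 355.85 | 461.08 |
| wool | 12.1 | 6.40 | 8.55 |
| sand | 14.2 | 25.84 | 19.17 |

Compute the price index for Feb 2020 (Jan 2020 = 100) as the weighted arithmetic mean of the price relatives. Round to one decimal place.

122.1

rubber: 9.6 × (1.96/1.83) = 9.6 × 1.071038 = 10.2820
cement: 25.7 × (8.12/6.55) = 25.7 × 1.239695 = 31.8602
plastic resin: 27.6 × (4.28/3.01) = 27.6 × 1.421927 = 39.2452
fertiliser: 10.8 × (461.08/355.85) = 10.8 × 1.295714 = 13.9937
wool: 12.1 × (8.55/6.40) = 12.1 × 1.335938 = 16.1648
sand: 14.2 × (19.17/25.84) = 14.2 × 0.741873 = 10.5346
Index = Σ wᵢ·(p₁ᵢ/p₀ᵢ) = 10.2820 + 31.8602 + 39.2452 + 13.9937 + 16.1648 + 10.5346 = 122.0805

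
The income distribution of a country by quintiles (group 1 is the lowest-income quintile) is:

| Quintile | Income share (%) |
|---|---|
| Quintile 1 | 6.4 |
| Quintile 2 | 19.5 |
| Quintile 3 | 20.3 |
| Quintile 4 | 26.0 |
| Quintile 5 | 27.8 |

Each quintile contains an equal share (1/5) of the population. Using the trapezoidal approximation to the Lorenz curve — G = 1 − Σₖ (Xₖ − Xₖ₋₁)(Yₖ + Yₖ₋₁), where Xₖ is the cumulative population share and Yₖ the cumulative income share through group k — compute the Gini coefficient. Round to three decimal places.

0.197

Cumulative income shares Yₖ: 0.0640, 0.2590, 0.4620, 0.7220, 1.0000
Σ (Xₖ−Xₖ₋₁)(Yₖ+Yₖ₋₁) = (1/5)(0.0640+0.0000) + (1/5)(0.2590+0.0640) + (1/5)(0.4620+0.2590) + (1/5)(0.7220+0.4620) + (1/5)(1.0000+0.7220)
  = 0.0128 + 0.0646 + 0.1442 + 0.2368 + 0.3444 = 0.8028
G = 1 − 0.8028 = 0.1972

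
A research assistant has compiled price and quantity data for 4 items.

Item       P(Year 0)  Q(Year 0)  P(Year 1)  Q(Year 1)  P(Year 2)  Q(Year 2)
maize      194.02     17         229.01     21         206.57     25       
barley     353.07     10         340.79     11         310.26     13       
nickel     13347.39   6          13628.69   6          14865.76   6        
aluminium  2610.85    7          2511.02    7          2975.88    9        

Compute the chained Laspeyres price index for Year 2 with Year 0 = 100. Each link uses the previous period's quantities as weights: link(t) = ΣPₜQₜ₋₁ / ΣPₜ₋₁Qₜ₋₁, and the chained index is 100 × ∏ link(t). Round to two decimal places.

Link Year 0→Year 1:
ΣP(Year 1)Q(Year 0) = 229.01×17 + 340.79×10 + 13628.69×6 + 2511.02×7 = 3893.17 + 3407.9 + 81772.14 + 17577.14 = 106650.35
ΣP(Year 0)Q(Year 0) = 194.02×17 + 353.07×10 + 13347.39×6 + 2610.85×7 = 3298.34 + 3530.7 + 80084.34 + 18275.95 = 105189.33
link = 106650.35/105189.33 = 1.013889
Link Year 1→Year 2:
ΣP(Year 2)Q(Year 1) = 206.57×21 + 310.26×11 + 14865.76×6 + 2975.88×7 = 4337.97 + 3412.86 + 89194.56 + 20831.16 = 117776.55
ΣP(Year 1)Q(Year 1) = 229.01×21 + 340.79×11 + 13628.69×6 + 2511.02×7 = 4809.21 + 3748.69 + 81772.14 + 17577.14 = 107907.18
link = 117776.55/107907.18 = 1.091462
Chained index = 100 × 1.013889 × 1.091462 = 110.6621

110.66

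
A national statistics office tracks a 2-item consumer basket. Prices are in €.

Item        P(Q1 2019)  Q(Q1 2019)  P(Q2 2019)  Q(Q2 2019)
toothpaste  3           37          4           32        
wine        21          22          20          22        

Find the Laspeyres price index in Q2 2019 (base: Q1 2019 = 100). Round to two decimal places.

Laspeyres price index uses base-period quantities as weights.
ΣP(Q2 2019)·Q(Q1 2019) = 4×37 + 20×22 = 148 + 440 = 588
ΣP(Q1 2019)·Q(Q1 2019) = 3×37 + 21×22 = 111 + 462 = 573
Index = 588 / 573 × 100 = 102.6178

102.62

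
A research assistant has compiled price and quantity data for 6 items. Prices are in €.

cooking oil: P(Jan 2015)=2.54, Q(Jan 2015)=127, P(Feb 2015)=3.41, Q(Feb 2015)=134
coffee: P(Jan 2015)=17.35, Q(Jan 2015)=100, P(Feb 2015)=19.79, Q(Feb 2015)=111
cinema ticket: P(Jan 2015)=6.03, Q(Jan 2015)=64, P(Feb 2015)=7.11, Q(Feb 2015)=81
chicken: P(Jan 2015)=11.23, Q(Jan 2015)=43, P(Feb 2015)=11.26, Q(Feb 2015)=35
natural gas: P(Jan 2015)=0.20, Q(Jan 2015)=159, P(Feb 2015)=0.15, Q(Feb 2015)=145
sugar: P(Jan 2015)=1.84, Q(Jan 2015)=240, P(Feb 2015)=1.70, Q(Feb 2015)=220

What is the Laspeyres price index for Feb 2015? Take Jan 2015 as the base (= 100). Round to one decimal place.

111.3

Laspeyres price index uses base-period quantities as weights.
ΣP(Feb 2015)·Q(Jan 2015) = 3.41×127 + 19.79×100 + 7.11×64 + 11.26×43 + 0.15×159 + 1.70×240 = 433.07 + 1979 + 455.04 + 484.18 + 23.85 + 408 = 3783.14
ΣP(Jan 2015)·Q(Jan 2015) = 2.54×127 + 17.35×100 + 6.03×64 + 11.23×43 + 0.20×159 + 1.84×240 = 322.58 + 1735 + 385.92 + 482.89 + 31.8 + 441.6 = 3399.79
Index = 3783.14 / 3399.79 × 100 = 111.2757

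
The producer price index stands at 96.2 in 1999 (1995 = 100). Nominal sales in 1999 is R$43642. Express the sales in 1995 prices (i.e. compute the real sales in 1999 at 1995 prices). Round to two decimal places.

Real = Nominal ÷ (Index/100) = 43642 ÷ (96.2/100)
     = 43642 ÷ 0.962 = 45365.9044

45365.90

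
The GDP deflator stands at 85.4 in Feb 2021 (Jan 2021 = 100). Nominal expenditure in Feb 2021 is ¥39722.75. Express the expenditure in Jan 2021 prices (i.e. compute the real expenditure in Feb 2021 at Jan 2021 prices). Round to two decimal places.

46513.76

Real = Nominal ÷ (Index/100) = 39722.75 ÷ (85.4/100)
     = 39722.75 ÷ 0.854 = 46513.7588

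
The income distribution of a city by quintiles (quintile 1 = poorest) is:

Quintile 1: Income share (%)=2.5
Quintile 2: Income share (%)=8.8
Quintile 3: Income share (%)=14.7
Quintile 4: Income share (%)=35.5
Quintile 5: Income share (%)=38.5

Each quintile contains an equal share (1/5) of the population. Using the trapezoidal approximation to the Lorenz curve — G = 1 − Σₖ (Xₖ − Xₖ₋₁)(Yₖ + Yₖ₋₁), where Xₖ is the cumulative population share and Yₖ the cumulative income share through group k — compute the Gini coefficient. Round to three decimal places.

Cumulative income shares Yₖ: 0.0250, 0.1130, 0.2600, 0.6150, 1.0000
Σ (Xₖ−Xₖ₋₁)(Yₖ+Yₖ₋₁) = (1/5)(0.0250+0.0000) + (1/5)(0.1130+0.0250) + (1/5)(0.2600+0.1130) + (1/5)(0.6150+0.2600) + (1/5)(1.0000+0.6150)
  = 0.0050 + 0.0276 + 0.0746 + 0.1750 + 0.3230 = 0.6052
G = 1 − 0.6052 = 0.3948

0.395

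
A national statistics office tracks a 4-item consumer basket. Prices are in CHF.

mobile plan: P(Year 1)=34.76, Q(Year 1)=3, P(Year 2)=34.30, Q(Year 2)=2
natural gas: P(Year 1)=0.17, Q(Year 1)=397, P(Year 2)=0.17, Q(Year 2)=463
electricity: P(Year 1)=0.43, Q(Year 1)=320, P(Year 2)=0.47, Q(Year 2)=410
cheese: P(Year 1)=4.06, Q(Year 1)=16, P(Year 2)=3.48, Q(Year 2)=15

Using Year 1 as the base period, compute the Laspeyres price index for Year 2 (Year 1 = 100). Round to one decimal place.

Laspeyres price index uses base-period quantities as weights.
ΣP(Year 2)·Q(Year 1) = 34.30×3 + 0.17×397 + 0.47×320 + 3.48×16 = 102.9 + 67.49 + 150.4 + 55.68 = 376.47
ΣP(Year 1)·Q(Year 1) = 34.76×3 + 0.17×397 + 0.43×320 + 4.06×16 = 104.28 + 67.49 + 137.6 + 64.96 = 374.33
Index = 376.47 / 374.33 × 100 = 100.5717

100.6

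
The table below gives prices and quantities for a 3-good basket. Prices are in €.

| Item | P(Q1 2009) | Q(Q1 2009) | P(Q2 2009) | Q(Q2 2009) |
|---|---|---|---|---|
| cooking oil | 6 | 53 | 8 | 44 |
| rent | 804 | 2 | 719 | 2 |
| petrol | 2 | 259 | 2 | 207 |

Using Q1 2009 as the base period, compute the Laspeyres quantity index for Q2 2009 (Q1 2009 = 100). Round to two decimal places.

93.54

Laspeyres quantity index uses base-period prices as weights.
ΣP(Q1 2009)·Q(Q2 2009) = 6×44 + 804×2 + 2×207 = 264 + 1608 + 414 = 2286
ΣP(Q1 2009)·Q(Q1 2009) = 6×53 + 804×2 + 2×259 = 318 + 1608 + 518 = 2444
Index = 2286 / 2444 × 100 = 93.5352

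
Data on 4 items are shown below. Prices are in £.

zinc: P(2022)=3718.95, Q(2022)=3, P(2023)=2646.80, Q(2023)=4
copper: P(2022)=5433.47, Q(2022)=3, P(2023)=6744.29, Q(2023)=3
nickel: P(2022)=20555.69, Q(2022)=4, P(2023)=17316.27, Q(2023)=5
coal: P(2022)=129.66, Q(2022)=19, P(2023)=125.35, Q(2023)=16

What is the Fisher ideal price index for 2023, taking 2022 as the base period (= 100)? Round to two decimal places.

Laspeyres component (base-period weights):
ΣP(2023)Q(2022) = 2646.80×3 + 6744.29×3 + 17316.27×4 + 125.35×19 = 7940.4 + 20232.87 + 69265.08 + 2381.65 = 99820
ΣP(2022)Q(2022) = 3718.95×3 + 5433.47×3 + 20555.69×4 + 129.66×19 = 11156.85 + 16300.41 + 82222.76 + 2463.54 = 112143.56
L = 99820 / 112143.56 × 100 = 89.0109
Paasche component (current-period weights):
ΣP(2023)Q(2023) = 2646.80×4 + 6744.29×3 + 17316.27×5 + 125.35×16 = 10587.2 + 20232.87 + 86581.35 + 2005.6 = 119407.02
ΣP(2022)Q(2023) = 3718.95×4 + 5433.47×3 + 20555.69×5 + 129.66×16 = 14875.8 + 16300.41 + 102778.45 + 2074.56 = 136029.22
P = 119407.02 / 136029.22 × 100 = 87.7804
Fisher = √(L × P) = √(89.0109 × 87.7804) = 88.3935

88.39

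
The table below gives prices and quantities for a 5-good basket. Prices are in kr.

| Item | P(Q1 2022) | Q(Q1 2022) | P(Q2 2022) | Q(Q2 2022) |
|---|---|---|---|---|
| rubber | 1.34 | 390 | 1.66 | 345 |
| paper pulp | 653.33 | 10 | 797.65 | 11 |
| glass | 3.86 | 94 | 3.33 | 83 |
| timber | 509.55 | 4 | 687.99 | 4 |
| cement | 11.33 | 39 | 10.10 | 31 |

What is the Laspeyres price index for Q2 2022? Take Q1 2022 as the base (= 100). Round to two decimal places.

Laspeyres price index uses base-period quantities as weights.
ΣP(Q2 2022)·Q(Q1 2022) = 1.66×390 + 797.65×10 + 3.33×94 + 687.99×4 + 10.10×39 = 647.4 + 7976.5 + 313.02 + 2751.96 + 393.9 = 12082.78
ΣP(Q1 2022)·Q(Q1 2022) = 1.34×390 + 653.33×10 + 3.86×94 + 509.55×4 + 11.33×39 = 522.6 + 6533.3 + 362.84 + 2038.2 + 441.87 = 9898.81
Index = 12082.78 / 9898.81 × 100 = 122.0630

122.06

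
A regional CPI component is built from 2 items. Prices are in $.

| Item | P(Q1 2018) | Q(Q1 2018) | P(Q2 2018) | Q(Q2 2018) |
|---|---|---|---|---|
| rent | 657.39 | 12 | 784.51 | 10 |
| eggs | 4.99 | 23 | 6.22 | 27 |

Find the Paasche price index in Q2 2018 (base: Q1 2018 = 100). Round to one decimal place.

Paasche price index uses current-period quantities as weights.
ΣP(Q2 2018)·Q(Q2 2018) = 784.51×10 + 6.22×27 = 7845.1 + 167.94 = 8013.04
ΣP(Q1 2018)·Q(Q2 2018) = 657.39×10 + 4.99×27 = 6573.9 + 134.73 = 6708.63
Index = 8013.04 / 6708.63 × 100 = 119.4438

119.4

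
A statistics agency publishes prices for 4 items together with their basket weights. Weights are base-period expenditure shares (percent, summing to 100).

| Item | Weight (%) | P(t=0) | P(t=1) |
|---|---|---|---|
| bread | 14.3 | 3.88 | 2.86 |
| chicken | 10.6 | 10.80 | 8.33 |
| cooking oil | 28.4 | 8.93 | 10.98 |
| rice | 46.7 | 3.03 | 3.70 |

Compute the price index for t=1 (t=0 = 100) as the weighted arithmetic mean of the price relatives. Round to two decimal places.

bread: 14.3 × (2.86/3.88) = 14.3 × 0.737113 = 10.5407
chicken: 10.6 × (8.33/10.80) = 10.6 × 0.771296 = 8.1757
cooking oil: 28.4 × (10.98/8.93) = 28.4 × 1.229563 = 34.9196
rice: 46.7 × (3.70/3.03) = 46.7 × 1.221122 = 57.0264
Index = Σ wᵢ·(p₁ᵢ/p₀ᵢ) = 10.5407 + 8.1757 + 34.9196 + 57.0264 = 110.6625

110.66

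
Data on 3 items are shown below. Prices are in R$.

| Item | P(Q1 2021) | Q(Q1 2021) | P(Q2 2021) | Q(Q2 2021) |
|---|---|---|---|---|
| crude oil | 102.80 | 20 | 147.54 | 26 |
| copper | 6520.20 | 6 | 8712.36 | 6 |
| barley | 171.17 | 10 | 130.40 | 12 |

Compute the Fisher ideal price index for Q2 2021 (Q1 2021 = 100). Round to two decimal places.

Laspeyres component (base-period weights):
ΣP(Q2 2021)Q(Q1 2021) = 147.54×20 + 8712.36×6 + 130.40×10 = 2950.8 + 52274.16 + 1304 = 56528.96
ΣP(Q1 2021)Q(Q1 2021) = 102.80×20 + 6520.20×6 + 171.17×10 = 2056 + 39121.2 + 1711.7 = 42888.9
L = 56528.96 / 42888.9 × 100 = 131.8032
Paasche component (current-period weights):
ΣP(Q2 2021)Q(Q2 2021) = 147.54×26 + 8712.36×6 + 130.40×12 = 3836.04 + 52274.16 + 1564.8 = 57675
ΣP(Q1 2021)Q(Q2 2021) = 102.80×26 + 6520.20×6 + 171.17×12 = 2672.8 + 39121.2 + 2054.04 = 43848.04
P = 57675 / 43848.04 × 100 = 131.5338
Fisher = √(L × P) = √(131.8032 × 131.5338) = 131.6685

131.67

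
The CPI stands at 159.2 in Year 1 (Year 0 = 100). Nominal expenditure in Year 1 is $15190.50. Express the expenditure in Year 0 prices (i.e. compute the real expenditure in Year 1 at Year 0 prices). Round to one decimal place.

Real = Nominal ÷ (Index/100) = 15190.50 ÷ (159.2/100)
     = 15190.50 ÷ 1.592 = 9541.7714

9541.8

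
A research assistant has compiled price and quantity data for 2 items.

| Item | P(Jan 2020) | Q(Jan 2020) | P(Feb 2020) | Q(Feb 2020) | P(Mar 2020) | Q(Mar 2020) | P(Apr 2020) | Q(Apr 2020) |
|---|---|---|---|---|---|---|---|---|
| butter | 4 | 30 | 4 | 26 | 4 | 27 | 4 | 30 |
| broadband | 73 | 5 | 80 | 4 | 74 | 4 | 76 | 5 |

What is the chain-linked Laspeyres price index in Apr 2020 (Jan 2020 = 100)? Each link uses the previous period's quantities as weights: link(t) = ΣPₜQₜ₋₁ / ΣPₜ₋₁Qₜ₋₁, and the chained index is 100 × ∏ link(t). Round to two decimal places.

Link Jan 2020→Feb 2020:
ΣP(Feb 2020)Q(Jan 2020) = 4×30 + 80×5 = 120 + 400 = 520
ΣP(Jan 2020)Q(Jan 2020) = 4×30 + 73×5 = 120 + 365 = 485
link = 520/485 = 1.072165
Link Feb 2020→Mar 2020:
ΣP(Mar 2020)Q(Feb 2020) = 4×26 + 74×4 = 104 + 296 = 400
ΣP(Feb 2020)Q(Feb 2020) = 4×26 + 80×4 = 104 + 320 = 424
link = 400/424 = 0.943396
Link Mar 2020→Apr 2020:
ΣP(Apr 2020)Q(Mar 2020) = 4×27 + 76×4 = 108 + 304 = 412
ΣP(Mar 2020)Q(Mar 2020) = 4×27 + 74×4 = 108 + 296 = 404
link = 412/404 = 1.019802
Chained index = 100 × 1.072165 × 0.943396 × 1.019802 = 103.1506

103.15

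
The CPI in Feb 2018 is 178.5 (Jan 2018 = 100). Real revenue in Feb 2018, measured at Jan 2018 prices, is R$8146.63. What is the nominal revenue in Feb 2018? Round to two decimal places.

Nominal = Real × (Index/100) = 8146.63 × (178.5/100)
        = 8146.63 × 1.785 = 14541.7345

14541.73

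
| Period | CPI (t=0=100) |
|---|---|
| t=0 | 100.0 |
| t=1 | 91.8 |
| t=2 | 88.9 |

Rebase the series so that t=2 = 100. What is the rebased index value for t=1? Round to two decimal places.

Rebased(t=1) = 91.8 / 88.9 × 100 = 103.2621

103.26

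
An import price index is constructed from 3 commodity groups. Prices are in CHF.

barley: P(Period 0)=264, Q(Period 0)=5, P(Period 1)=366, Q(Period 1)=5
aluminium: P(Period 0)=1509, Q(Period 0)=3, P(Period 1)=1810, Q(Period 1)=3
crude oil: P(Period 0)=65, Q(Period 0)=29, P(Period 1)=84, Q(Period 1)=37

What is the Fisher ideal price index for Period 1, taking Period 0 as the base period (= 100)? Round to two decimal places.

125.52

Laspeyres component (base-period weights):
ΣP(Period 1)Q(Period 0) = 366×5 + 1810×3 + 84×29 = 1830 + 5430 + 2436 = 9696
ΣP(Period 0)Q(Period 0) = 264×5 + 1509×3 + 65×29 = 1320 + 4527 + 1885 = 7732
L = 9696 / 7732 × 100 = 125.4009
Paasche component (current-period weights):
ΣP(Period 1)Q(Period 1) = 366×5 + 1810×3 + 84×37 = 1830 + 5430 + 3108 = 10368
ΣP(Period 0)Q(Period 1) = 264×5 + 1509×3 + 65×37 = 1320 + 4527 + 2405 = 8252
P = 10368 / 8252 × 100 = 125.6423
Fisher = √(L × P) = √(125.4009 × 125.6423) = 125.5215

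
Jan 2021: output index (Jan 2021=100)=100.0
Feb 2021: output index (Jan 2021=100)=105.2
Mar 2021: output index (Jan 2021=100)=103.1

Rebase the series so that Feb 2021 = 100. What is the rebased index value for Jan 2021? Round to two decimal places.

Rebased(Jan 2021) = 100.0 / 105.2 × 100 = 95.0570

95.06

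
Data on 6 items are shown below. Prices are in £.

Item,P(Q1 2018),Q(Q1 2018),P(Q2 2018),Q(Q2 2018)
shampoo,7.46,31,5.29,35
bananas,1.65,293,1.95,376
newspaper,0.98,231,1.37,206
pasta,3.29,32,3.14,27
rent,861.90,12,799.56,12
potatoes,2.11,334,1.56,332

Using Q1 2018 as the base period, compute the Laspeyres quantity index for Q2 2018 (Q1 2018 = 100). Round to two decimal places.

Laspeyres quantity index uses base-period prices as weights.
ΣP(Q1 2018)·Q(Q2 2018) = 7.46×35 + 1.65×376 + 0.98×206 + 3.29×27 + 861.90×12 + 2.11×332 = 261.1 + 620.4 + 201.88 + 88.83 + 10342.8 + 700.52 = 12215.53
ΣP(Q1 2018)·Q(Q1 2018) = 7.46×31 + 1.65×293 + 0.98×231 + 3.29×32 + 861.90×12 + 2.11×334 = 231.26 + 483.45 + 226.38 + 105.28 + 10342.8 + 704.74 = 12093.91
Index = 12215.53 / 12093.91 × 100 = 101.0056

101.01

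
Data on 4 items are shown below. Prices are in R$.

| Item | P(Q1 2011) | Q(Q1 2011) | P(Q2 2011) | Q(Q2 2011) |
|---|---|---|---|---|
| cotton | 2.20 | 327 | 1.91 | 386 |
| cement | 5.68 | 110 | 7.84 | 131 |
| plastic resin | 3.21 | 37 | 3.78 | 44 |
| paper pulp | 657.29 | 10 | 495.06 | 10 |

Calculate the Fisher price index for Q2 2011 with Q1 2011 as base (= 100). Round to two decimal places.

82.34

Laspeyres component (base-period weights):
ΣP(Q2 2011)Q(Q1 2011) = 1.91×327 + 7.84×110 + 3.78×37 + 495.06×10 = 624.57 + 862.4 + 139.86 + 4950.6 = 6577.43
ΣP(Q1 2011)Q(Q1 2011) = 2.20×327 + 5.68×110 + 3.21×37 + 657.29×10 = 719.4 + 624.8 + 118.77 + 6572.9 = 8035.87
L = 6577.43 / 8035.87 × 100 = 81.8509
Paasche component (current-period weights):
ΣP(Q2 2011)Q(Q2 2011) = 1.91×386 + 7.84×131 + 3.78×44 + 495.06×10 = 737.26 + 1027.04 + 166.32 + 4950.6 = 6881.22
ΣP(Q1 2011)Q(Q2 2011) = 2.20×386 + 5.68×131 + 3.21×44 + 657.29×10 = 849.2 + 744.08 + 141.24 + 6572.9 = 8307.42
P = 6881.22 / 8307.42 × 100 = 82.8322
Fisher = √(L × P) = √(81.8509 × 82.8322) = 82.3401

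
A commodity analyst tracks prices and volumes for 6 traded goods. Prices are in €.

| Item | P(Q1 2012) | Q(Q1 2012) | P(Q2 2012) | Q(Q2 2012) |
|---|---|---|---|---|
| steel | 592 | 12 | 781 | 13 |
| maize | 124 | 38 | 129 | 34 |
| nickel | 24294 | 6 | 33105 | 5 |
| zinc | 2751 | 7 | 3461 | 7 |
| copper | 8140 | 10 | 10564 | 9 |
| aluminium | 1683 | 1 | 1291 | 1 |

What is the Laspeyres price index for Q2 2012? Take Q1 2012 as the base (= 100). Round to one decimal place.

132.4

Laspeyres price index uses base-period quantities as weights.
ΣP(Q2 2012)·Q(Q1 2012) = 781×12 + 129×38 + 33105×6 + 3461×7 + 10564×10 + 1291×1 = 9372 + 4902 + 198630 + 24227 + 105640 + 1291 = 344062
ΣP(Q1 2012)·Q(Q1 2012) = 592×12 + 124×38 + 24294×6 + 2751×7 + 8140×10 + 1683×1 = 7104 + 4712 + 145764 + 19257 + 81400 + 1683 = 259920
Index = 344062 / 259920 × 100 = 132.3723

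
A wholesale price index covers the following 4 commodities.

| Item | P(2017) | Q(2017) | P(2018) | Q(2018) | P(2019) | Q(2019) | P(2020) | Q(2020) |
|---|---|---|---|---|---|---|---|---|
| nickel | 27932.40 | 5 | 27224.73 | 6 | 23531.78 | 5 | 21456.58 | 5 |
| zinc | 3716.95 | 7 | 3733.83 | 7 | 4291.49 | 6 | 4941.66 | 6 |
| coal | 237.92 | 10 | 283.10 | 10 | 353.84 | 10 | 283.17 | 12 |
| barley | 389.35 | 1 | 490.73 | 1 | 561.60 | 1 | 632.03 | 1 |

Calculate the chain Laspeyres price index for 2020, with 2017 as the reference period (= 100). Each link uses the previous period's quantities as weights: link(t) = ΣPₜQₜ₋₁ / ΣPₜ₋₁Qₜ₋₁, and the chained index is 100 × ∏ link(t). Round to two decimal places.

Link 2017→2018:
ΣP(2018)Q(2017) = 27224.73×5 + 3733.83×7 + 283.10×10 + 490.73×1 = 136123.65 + 26136.81 + 2831 + 490.73 = 165582.19
ΣP(2017)Q(2017) = 27932.40×5 + 3716.95×7 + 237.92×10 + 389.35×1 = 139662 + 26018.65 + 2379.2 + 389.35 = 168449.2
link = 165582.19/168449.2 = 0.982980
Link 2018→2019:
ΣP(2019)Q(2018) = 23531.78×6 + 4291.49×7 + 353.84×10 + 561.60×1 = 141190.68 + 30040.43 + 3538.4 + 561.6 = 175331.11
ΣP(2018)Q(2018) = 27224.73×6 + 3733.83×7 + 283.10×10 + 490.73×1 = 163348.38 + 26136.81 + 2831 + 490.73 = 192806.92
link = 175331.11/192806.92 = 0.909361
Link 2019→2020:
ΣP(2020)Q(2019) = 21456.58×5 + 4941.66×6 + 283.17×10 + 632.03×1 = 107282.9 + 29649.96 + 2831.7 + 632.03 = 140396.59
ΣP(2019)Q(2019) = 23531.78×5 + 4291.49×6 + 353.84×10 + 561.60×1 = 117658.9 + 25748.94 + 3538.4 + 561.6 = 147507.84
link = 140396.59/147507.84 = 0.951791
Chained index = 100 × 0.982980 × 0.909361 × 0.951791 = 85.0790

85.08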